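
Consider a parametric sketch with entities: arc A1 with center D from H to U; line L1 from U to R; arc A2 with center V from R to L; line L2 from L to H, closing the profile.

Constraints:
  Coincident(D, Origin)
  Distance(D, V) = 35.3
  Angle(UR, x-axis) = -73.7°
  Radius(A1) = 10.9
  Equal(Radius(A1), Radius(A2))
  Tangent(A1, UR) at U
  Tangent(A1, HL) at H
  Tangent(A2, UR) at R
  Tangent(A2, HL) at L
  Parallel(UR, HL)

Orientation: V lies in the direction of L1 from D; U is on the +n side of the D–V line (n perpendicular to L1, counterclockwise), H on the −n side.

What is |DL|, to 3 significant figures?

36.9

The slot axis is L1's direction at -73.7°, so u = (cos -73.7°, sin -73.7°) = (0.281, -0.960) and n = (−sin -73.7°, cos -73.7°) = (0.960, 0.281). D is at the origin and V lies 35.3 along u from D, so V = 35.3·u = (9.91, -33.9). Tangency of A1 to both parallel lines with radius 10.9 puts U and H at D ± 10.9·n: U = (10.5, 3.06), H = (-10.5, -3.06). Equal radii place R and L the same way about V: R = V + 10.9·n = (20.4, -30.8), L = V − 10.9·n = (-0.554, -36.9). Then |DL| = |L − D| = 36.9.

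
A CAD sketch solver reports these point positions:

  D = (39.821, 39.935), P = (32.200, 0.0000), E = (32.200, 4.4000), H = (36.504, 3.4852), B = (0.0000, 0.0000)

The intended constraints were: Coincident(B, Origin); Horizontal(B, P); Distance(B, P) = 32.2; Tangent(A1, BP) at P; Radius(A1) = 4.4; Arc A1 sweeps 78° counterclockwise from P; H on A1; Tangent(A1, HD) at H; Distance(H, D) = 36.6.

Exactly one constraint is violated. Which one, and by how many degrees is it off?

Tangent(A1, HD) at H — off by 6.80°.

B = (0.00, 0.00) ✓; B.y = 0.00, P.y = 0.00 ✓; |BP| = 32.20 ✓; ∠(EP, PB) = 90.00° ✓; |EP| = 4.400 ✓; bearing(E→H) − bearing(E→P) = 78.00° ✓; |EH| = 4.400 ✓; ∠(EH, HD) = 83.20° ✗; |HD| = 36.60 ✓.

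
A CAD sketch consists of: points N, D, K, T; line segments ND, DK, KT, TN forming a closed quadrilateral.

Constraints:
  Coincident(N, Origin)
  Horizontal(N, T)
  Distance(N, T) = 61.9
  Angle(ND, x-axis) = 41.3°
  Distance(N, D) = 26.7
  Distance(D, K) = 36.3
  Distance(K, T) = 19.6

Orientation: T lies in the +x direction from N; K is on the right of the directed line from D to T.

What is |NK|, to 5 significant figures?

45.499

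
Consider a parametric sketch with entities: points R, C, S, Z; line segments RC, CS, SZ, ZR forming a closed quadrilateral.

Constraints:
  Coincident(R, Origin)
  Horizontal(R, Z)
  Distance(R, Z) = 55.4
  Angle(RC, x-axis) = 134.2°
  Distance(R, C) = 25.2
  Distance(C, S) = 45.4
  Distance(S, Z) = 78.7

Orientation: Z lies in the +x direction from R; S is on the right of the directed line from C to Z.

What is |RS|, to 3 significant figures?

32.9

R is at the origin; R and Z share the same y with |RZ| = 55.4 and Z in +x, so Z = (55.4, 0). RC runs at 134.2° with |RC| = 25.2, so C = (-17.6, 18.1). S is determined by |CS| = 45.4 and |SZ| = 78.7 together: it lies at the intersection of circle(C, 45.4) and circle(Z, 78.7). With |CZ| = 75.2, the foot of the radical line on CZ is 10.1 from C and the perpendicular offset is √(45.4² − 10.1²) = 44.3. Taking the right-of-CZ solution: S = (-18.4, -27.3).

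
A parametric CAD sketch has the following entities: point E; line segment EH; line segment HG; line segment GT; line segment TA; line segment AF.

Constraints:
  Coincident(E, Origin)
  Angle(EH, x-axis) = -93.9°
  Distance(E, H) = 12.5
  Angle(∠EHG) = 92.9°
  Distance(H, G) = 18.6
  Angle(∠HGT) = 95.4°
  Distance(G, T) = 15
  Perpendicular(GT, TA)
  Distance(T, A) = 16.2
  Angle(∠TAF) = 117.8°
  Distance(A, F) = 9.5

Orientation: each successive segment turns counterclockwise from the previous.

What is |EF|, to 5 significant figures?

4.0340

GT ⟂ TA, so TA runs at 167.80°; with |TA| = 16.2, A = (4.9547, 3.4113). ∠TAF = 117.8° gives AF at -130.00° from the x-axis; with |AF| = 9.5, F = (-1.1518, -3.8661). Then |EF| = |F − E| = 4.0340.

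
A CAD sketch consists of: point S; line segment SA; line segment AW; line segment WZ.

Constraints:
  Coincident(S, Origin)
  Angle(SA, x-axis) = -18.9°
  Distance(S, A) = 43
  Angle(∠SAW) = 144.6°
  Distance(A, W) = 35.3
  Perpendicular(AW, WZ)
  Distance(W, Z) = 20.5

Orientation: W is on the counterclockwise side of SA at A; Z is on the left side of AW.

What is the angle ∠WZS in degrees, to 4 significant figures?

93.59°

S is at the origin; SA runs at -18.9° with length 43.0, so A = 43.0·(cos -18.9°, sin -18.9°) = (40.68, -13.93). ∠SAW = 144.6°, so AW runs at -18.9° + (180° − 144.6°) = 16.50° from the x-axis; with |AW| = 35.3, W = A + 35.3·(cos 16.50°, sin 16.50°) = (74.53, -3.903). AW is perpendicular to WZ; with |WZ| = 20.5 on the left of AW, Z = W + 20.5·(-0.2840, 0.9588) = (68.71, 15.75). Then cos ∠WZS = ZW·ZS / (|ZW||ZS|), giving 93.59°.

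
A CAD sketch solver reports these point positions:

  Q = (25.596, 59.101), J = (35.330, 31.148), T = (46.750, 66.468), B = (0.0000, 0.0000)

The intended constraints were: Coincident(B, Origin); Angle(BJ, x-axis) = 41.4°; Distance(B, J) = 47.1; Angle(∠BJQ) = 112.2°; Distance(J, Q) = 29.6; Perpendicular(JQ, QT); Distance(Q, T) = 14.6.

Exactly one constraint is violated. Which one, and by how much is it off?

Distance(Q, T) = 14.6 — off by 7.80.

B = (0.00, 0.00) ✓; BJ at 41.40° ✓; |BJ| = 47.10 ✓; ∠BJQ = 112.2° ✓; |JQ| = 29.60 ✓; ∠(JQ, QT) = 90.00° ✓; |QT| = 22.40 ✗.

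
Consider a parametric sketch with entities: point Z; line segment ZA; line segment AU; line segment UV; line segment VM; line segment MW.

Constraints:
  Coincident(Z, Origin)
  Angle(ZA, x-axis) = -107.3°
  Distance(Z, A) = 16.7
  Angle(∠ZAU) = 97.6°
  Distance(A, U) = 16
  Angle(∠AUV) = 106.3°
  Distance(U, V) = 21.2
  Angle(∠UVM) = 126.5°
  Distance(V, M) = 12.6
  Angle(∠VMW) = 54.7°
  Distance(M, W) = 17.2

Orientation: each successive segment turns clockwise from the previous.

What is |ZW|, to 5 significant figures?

11.656

∠UVM = 126.5° gives VM at 43.100° from the x-axis; with |VM| = 12.6, M = (-13.974, 16.420). ∠VMW = 54.7° gives MW at -82.200° from the x-axis; with |MW| = 17.2, W = (-11.640, -0.62079). Then |ZW| = |W − Z| = 11.656.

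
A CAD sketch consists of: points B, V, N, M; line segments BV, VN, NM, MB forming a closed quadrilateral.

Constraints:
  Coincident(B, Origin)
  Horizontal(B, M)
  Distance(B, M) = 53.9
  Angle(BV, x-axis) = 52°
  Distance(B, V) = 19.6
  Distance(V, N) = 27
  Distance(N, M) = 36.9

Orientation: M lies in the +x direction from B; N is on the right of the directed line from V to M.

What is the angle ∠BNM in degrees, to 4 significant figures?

133.0°

Checks: |VN| = 27.00 ✓; |NM| = 36.90 ✓.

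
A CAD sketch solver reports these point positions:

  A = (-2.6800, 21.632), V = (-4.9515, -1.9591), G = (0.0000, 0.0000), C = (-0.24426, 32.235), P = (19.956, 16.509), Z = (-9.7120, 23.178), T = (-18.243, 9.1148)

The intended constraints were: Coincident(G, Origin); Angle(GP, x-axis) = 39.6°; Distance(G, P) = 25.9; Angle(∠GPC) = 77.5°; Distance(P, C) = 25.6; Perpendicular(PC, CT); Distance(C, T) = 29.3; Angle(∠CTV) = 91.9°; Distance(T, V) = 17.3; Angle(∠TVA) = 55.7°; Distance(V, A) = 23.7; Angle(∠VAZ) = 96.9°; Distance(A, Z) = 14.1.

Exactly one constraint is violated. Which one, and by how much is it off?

Distance(A, Z) = 14.1 — off by 6.90.

G = (0.00, 0.00) ✓; GP at 39.60° ✓; |GP| = 25.90 ✓; ∠GPC = 77.50° ✓; |PC| = 25.60 ✓; ∠(PC, CT) = 90.00° ✓; |CT| = 29.30 ✓; ∠CTV = 91.90° ✓; |TV| = 17.30 ✓; ∠TVA = 55.70° ✓; |VA| = 23.70 ✓; ∠VAZ = 96.90° ✓; |AZ| = 7.200 ✗.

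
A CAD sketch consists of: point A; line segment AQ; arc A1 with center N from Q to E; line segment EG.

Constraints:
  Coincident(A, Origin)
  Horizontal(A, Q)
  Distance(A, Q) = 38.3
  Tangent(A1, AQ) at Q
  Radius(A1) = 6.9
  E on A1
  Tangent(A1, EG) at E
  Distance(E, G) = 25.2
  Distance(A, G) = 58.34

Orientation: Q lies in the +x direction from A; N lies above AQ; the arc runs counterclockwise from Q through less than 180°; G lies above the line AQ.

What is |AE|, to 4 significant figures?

45.42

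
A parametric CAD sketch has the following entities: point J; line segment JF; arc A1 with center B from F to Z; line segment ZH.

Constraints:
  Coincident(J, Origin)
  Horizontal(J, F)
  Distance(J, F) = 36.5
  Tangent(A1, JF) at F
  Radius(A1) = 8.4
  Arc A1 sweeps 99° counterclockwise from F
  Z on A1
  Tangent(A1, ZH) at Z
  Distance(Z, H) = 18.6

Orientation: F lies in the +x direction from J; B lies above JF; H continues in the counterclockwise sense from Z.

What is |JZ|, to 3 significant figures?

45.8

J is at the origin; J and F share the same y with |JF| = 36.5 and F on the +x side, so F = (36.5, 0.00). Tangency of A1 to JF means the radius BF is perpendicular to JF, so B = F + (0, 8.4) = (36.5, 8.40). On A1, F sits at bearing -90° from B; a 99° counterclockwise sweep puts Z at bearing 9°, so Z = B + 8.4·(cos 9°, sin 9°) = (44.8, 9.71). Then |JZ| = |Z − J| = 45.8.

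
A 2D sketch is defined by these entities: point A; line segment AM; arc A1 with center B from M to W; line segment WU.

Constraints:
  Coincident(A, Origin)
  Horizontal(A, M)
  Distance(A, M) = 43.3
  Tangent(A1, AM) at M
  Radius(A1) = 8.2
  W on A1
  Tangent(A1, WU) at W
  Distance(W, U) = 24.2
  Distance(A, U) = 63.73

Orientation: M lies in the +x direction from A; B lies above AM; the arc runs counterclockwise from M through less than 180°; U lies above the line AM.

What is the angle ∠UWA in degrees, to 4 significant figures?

108.5°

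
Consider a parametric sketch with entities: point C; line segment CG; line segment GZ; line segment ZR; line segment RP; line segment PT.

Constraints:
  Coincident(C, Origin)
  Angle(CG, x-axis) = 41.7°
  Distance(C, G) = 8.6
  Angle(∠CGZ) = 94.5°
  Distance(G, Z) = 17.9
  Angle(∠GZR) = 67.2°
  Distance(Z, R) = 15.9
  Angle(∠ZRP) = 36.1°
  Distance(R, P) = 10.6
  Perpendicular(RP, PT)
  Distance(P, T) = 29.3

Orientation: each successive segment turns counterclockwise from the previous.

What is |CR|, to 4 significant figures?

13.82

C is at the origin; CG runs at 41.7° with length 8.6, so G = (6.421, 5.721). ∠CGZ = 94.5° gives GZ at 127.2° from the x-axis; with |GZ| = 17.9, Z = (-4.401, 19.98). ∠GZR = 67.2° gives ZR at -120.0° from the x-axis; with |ZR| = 15.9, R = (-12.35, 6.209). Then |CR| = |R − C| = 13.82.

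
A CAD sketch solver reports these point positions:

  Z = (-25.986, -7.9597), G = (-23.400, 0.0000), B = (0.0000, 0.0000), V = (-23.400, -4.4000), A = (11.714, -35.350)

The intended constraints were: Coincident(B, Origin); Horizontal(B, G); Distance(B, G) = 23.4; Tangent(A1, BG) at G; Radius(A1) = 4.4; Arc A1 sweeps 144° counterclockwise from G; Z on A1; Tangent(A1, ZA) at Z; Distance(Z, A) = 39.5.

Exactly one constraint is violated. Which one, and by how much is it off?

Distance(Z, A) = 39.5 — off by 7.10.

B = (0.00, 0.00) ✓; B.y = 0.00, G.y = 0.00 ✓; |BG| = 23.40 ✓; ∠(VG, GB) = 90.00° ✓; |VG| = 4.400 ✓; bearing(V→Z) − bearing(V→G) = 144.0° ✓; |VZ| = 4.400 ✓; ∠(VZ, ZA) = 90.00° ✓; |ZA| = 46.60 ✗.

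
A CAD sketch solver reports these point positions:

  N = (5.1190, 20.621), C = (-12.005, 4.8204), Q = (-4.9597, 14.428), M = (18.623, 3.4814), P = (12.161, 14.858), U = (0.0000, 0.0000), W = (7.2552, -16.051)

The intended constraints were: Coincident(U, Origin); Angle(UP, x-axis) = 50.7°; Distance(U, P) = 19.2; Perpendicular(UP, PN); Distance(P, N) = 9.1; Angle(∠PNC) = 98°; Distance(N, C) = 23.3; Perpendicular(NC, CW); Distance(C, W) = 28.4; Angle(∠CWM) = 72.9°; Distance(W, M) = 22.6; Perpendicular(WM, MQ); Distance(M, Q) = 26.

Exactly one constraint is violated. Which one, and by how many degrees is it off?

Perpendicular(WM, MQ) — off by 5.30°.

U = (0.00, 0.00) ✓; UP at 50.70° ✓; |UP| = 19.20 ✓; ∠(UP, PN) = 90.00° ✓; |PN| = 9.100 ✓; ∠PNC = 98.01° ✓; |NC| = 23.30 ✓; ∠(NC, CW) = 90.00° ✓; |CW| = 28.40 ✓; ∠CWM = 72.90° ✓; |WM| = 22.60 ✓; ∠(WM, MQ) = 95.30° ✗; |MQ| = 26.00 ✓.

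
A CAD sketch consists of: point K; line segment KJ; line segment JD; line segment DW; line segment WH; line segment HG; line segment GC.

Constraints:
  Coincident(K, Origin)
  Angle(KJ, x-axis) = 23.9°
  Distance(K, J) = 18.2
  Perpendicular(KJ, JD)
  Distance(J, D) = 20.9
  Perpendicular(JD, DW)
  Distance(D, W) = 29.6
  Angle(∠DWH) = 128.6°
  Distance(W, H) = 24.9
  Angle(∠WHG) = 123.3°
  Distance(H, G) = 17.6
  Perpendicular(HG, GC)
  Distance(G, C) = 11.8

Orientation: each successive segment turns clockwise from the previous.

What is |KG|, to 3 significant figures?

26.4

∠DWH = 128.6° gives WH at 152° from the x-axis; with |WH| = 24.9, H = (-24.0, -12.2). ∠WHG = 123.3° gives HG at 95.8° from the x-axis; with |HG| = 17.6, G = (-25.8, 5.28). Then |KG| = |G − K| = 26.4.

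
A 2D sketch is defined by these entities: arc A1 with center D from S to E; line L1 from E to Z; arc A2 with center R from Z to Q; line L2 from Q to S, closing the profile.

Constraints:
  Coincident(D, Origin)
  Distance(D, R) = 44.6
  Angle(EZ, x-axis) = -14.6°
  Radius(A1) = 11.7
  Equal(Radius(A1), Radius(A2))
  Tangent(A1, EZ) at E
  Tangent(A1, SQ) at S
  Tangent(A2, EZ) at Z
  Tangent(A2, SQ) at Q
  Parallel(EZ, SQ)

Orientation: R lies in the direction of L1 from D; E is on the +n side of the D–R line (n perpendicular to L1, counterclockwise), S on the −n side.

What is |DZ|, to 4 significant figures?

46.11

The slot axis is L1's direction at -14.6°, so u = (cos -14.6°, sin -14.6°) = (0.9677, -0.2521) and n = (−sin -14.6°, cos -14.6°) = (0.2521, 0.9677). D is at the origin and R lies 44.6 along u from D, so R = 44.6·u = (43.16, -11.24). Tangency of A1 to both parallel lines with radius 11.7 puts E and S at D ± 11.7·n: E = (2.949, 11.32), S = (-2.949, -11.32). Equal radii place Z and Q the same way about R: Z = R + 11.7·n = (46.11, 0.07990), Q = R − 11.7·n = (40.21, -22.56). Then |DZ| = |Z − D| = 46.11.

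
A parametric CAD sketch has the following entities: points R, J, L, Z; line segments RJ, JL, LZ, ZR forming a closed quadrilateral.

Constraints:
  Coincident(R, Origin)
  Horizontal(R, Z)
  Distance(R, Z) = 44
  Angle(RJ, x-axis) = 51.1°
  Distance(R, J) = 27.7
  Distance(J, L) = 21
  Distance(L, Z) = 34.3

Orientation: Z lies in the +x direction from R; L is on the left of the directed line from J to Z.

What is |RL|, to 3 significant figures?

48.1

Checks: |JL| = 21.00 ✓; |LZ| = 34.30 ✓.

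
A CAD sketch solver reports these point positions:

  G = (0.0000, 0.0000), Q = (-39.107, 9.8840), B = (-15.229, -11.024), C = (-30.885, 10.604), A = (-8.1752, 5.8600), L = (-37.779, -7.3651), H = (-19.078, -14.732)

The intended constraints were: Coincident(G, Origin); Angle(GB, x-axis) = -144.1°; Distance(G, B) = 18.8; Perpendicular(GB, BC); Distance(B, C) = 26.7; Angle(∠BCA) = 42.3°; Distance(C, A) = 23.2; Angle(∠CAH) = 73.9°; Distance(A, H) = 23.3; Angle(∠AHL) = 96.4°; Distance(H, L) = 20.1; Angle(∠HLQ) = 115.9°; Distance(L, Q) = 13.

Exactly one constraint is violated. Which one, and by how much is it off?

Distance(L, Q) = 13 — off by 4.30.

G = (0.00, 0.00) ✓; GB at -144.1° ✓; |GB| = 18.80 ✓; ∠(GB, BC) = 90.00° ✓; |BC| = 26.70 ✓; ∠BCA = 42.30° ✓; |CA| = 23.20 ✓; ∠CAH = 73.90° ✓; |AH| = 23.30 ✓; ∠AHL = 96.40° ✓; |HL| = 20.10 ✓; ∠HLQ = 115.9° ✓; |LQ| = 17.30 ✗.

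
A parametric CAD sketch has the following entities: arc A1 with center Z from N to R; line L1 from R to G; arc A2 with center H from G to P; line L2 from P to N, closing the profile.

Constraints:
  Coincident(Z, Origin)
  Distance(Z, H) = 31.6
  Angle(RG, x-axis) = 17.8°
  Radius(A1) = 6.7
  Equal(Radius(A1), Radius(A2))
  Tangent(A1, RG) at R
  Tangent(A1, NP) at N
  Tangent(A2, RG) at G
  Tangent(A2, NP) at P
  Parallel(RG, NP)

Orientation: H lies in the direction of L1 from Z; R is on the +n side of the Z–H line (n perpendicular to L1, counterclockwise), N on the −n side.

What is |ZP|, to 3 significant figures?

32.3

Tangency of A1 to both parallel lines with radius 6.7 puts R and N at Z ± 6.7·n: R = (-2.05, 6.38), N = (2.05, -6.38). Equal radii place G and P the same way about H: G = H + 6.7·n = (28.0, 16.0), P = H − 6.7·n = (32.1, 3.28). Then |ZP| = |P − Z| = 32.3.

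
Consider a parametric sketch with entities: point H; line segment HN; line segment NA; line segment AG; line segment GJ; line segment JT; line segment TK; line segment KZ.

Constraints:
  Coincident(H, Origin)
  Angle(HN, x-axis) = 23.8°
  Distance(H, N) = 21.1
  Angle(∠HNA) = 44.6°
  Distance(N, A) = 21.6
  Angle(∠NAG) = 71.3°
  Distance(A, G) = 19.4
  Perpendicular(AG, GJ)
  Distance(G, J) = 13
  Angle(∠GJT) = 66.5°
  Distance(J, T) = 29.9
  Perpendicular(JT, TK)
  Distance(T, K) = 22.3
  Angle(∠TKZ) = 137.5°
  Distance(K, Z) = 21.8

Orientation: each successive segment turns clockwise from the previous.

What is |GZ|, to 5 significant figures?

28.274

JT is perpendicular to TK, so TK runs at -153.80°; with |TK| = 22.3, K = (-1.8412, -25.780). ∠TKZ = 137.5° gives KZ at 163.70° from the x-axis; with |KZ| = 21.8, Z = (-22.765, -19.661). Then |GZ| = |Z − G| = 28.274.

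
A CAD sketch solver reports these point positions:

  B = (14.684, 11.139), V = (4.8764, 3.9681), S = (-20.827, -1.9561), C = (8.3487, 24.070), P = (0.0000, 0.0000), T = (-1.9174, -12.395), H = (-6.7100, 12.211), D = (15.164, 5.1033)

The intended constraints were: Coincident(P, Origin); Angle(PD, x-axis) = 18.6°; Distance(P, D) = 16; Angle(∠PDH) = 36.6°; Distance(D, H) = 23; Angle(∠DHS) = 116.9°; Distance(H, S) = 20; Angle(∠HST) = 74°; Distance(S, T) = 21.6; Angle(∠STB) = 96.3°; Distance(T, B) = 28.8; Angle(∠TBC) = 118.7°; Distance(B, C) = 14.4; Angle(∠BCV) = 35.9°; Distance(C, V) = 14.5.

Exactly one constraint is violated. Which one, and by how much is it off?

Distance(C, V) = 14.5 — off by 5.90.

P = (0.00, 0.00) ✓; PD at 18.60° ✓; |PD| = 16.00 ✓; ∠PDH = 36.60° ✓; |DH| = 23.00 ✓; ∠DHS = 116.9° ✓; |HS| = 20.00 ✓; ∠HST = 74.00° ✓; |ST| = 21.60 ✓; ∠STB = 96.30° ✓; |TB| = 28.80 ✓; ∠TBC = 118.7° ✓; |BC| = 14.40 ✓; ∠BCV = 35.90° ✓; |CV| = 20.40 ✗.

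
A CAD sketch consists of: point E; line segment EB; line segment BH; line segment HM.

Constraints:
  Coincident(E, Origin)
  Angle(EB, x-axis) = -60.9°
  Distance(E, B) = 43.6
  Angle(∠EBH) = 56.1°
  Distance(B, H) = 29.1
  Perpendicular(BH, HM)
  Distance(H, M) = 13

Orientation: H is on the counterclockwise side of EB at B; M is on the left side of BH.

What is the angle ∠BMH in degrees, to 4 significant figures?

65.93°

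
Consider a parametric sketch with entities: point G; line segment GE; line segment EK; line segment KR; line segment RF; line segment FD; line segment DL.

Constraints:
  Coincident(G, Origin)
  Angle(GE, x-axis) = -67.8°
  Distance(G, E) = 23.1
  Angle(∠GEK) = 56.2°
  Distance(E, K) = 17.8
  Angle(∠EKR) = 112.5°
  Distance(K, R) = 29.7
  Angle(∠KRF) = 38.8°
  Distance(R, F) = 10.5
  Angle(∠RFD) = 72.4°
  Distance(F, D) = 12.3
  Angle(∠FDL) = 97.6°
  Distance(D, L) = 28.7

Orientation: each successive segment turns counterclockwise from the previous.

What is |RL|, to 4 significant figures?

22.52

∠RFD = 72.4° gives FD at 12.30° from the x-axis; with |FD| = 12.3, D = (13.34, 10.30). ∠FDL = 97.6° gives DL at 94.70° from the x-axis; with |DL| = 28.7, L = (10.99, 38.90). Then |RL| = |L − R| = 22.52.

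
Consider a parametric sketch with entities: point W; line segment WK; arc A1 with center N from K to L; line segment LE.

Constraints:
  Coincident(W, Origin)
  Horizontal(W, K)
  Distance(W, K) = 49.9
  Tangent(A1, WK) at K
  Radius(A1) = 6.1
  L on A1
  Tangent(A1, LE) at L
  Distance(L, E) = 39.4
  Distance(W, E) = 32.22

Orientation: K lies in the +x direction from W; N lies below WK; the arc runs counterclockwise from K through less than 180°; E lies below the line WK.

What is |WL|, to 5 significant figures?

45.872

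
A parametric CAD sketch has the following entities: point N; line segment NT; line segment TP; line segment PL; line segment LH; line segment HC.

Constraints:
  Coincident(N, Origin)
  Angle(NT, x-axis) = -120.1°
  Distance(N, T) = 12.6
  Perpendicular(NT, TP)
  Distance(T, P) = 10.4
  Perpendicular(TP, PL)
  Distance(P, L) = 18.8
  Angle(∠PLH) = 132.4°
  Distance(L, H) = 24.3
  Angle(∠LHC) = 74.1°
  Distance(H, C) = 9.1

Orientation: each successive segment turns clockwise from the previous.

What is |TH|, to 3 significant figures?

36.0

N is at the origin; NT runs at -120.1° with length 12.6, so T = (-6.32, -10.9). The perpendicularity gives TP at right angles to NT, so TP runs at 150°; with |TP| = 10.4, P = (-15.3, -5.69). The perpendicularity gives PL at right angles to TP, so PL runs at 59.9°; with |PL| = 18.8, L = (-5.89, 10.6). ∠PLH = 132.4° gives LH at 12.3° from the x-axis; with |LH| = 24.3, H = (17.9, 15.8). Then |TH| = |H − T| = 36.0.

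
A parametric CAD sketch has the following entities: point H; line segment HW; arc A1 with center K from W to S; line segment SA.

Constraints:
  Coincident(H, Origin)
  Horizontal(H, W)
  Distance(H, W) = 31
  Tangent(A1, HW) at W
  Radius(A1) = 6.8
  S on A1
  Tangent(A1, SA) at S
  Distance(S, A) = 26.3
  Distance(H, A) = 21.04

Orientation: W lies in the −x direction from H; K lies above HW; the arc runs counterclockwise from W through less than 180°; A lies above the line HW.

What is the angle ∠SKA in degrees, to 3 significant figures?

75.5°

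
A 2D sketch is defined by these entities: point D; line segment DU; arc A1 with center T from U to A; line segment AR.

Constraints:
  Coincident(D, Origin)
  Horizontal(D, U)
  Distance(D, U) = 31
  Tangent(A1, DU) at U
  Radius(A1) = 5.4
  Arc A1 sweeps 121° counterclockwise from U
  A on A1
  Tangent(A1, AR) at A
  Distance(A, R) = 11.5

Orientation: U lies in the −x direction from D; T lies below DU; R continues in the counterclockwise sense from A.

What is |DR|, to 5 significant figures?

34.754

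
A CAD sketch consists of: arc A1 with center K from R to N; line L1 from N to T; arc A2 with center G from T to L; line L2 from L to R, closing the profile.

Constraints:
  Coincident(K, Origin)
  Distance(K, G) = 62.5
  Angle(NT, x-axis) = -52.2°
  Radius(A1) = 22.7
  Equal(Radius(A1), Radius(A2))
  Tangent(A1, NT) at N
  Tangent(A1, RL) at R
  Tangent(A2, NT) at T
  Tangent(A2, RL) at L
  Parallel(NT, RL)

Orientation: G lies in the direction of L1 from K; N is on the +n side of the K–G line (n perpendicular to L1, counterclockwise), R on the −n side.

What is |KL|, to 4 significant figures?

66.49

The slot axis is L1's direction at -52.2°, so u = (cos -52.2°, sin -52.2°) = (0.6129, -0.7902) and n = (−sin -52.2°, cos -52.2°) = (0.7902, 0.6129). K is at the origin and G lies 62.5 along u from K, so G = 62.5·u = (38.31, -49.38). Tangency of A1 to both parallel lines with radius 22.7 puts N and R at K ± 22.7·n: N = (17.94, 13.91), R = (-17.94, -13.91). Equal radii place T and L the same way about G: T = G + 22.7·n = (56.24, -35.47), L = G − 22.7·n = (20.37, -63.30). Then |KL| = |L − K| = 66.49.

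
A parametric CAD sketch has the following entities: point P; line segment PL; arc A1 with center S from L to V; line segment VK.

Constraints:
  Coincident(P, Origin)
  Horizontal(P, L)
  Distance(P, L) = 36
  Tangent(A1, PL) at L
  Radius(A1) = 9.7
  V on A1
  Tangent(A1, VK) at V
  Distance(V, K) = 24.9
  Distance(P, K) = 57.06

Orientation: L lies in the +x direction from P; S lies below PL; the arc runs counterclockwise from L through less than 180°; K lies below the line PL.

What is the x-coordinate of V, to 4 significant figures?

28.74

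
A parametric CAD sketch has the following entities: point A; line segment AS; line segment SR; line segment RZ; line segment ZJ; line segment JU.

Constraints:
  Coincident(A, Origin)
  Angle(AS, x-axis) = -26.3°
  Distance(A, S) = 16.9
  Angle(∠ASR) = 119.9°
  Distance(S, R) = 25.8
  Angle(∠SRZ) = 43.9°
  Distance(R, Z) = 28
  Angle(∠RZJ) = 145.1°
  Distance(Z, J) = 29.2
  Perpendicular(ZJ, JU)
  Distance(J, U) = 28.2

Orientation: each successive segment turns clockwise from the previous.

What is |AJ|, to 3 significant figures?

17.5

∠SRZ = 43.9° gives RZ at 138° from the x-axis; with |RZ| = 28.0, Z = (-3.87, -14.3). ∠RZJ = 145.1° gives ZJ at 103° from the x-axis; with |ZJ| = 29.2, J = (-10.2, 14.2). Then |AJ| = |J − A| = 17.5.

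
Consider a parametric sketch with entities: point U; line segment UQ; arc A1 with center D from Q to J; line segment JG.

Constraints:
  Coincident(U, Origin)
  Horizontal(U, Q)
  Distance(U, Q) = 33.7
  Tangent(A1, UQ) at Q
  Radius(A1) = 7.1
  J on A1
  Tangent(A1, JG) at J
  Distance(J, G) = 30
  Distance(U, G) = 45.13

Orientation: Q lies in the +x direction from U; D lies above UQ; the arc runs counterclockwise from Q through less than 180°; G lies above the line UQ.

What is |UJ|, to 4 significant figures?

41.31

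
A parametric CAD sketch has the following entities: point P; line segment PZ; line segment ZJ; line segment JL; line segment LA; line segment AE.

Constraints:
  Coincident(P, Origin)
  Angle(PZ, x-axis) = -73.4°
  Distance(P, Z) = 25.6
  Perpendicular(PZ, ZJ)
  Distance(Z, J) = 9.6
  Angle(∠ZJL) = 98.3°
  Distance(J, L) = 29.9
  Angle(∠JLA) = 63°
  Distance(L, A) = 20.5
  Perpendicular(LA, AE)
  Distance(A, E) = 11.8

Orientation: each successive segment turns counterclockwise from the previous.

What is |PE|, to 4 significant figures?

13.87

∠JLA = 63.0° gives LA at -144.7° from the x-axis; with |LA| = 20.5, A = (-4.534, -4.050). LA ⟂ AE, so AE runs at -54.70°; with |AE| = 11.8, E = (2.285, -13.68). Then |PE| = |E − P| = 13.87.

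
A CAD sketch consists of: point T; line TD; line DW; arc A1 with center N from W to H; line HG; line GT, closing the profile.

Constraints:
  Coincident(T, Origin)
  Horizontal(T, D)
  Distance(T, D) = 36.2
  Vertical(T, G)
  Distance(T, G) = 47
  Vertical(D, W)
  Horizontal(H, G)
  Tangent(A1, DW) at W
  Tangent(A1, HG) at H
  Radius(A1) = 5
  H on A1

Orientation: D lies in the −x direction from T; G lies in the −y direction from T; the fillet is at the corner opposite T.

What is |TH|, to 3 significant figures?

56.4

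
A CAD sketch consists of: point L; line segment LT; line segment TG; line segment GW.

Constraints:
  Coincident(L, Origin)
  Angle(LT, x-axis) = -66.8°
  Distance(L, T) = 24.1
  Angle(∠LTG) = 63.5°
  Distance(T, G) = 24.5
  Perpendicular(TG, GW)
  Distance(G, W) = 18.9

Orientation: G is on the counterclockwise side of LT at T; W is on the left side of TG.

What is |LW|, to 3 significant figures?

14.0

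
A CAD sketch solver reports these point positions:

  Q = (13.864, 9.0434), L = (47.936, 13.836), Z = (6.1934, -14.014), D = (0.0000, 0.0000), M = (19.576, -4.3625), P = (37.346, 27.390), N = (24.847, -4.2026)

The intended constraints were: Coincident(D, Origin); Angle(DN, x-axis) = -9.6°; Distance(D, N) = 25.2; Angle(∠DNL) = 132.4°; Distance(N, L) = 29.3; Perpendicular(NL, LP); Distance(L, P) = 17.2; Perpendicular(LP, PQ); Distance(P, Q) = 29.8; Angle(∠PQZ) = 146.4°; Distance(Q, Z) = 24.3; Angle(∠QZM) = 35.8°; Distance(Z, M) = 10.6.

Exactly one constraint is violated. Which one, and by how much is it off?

Distance(Z, M) = 10.6 — off by 5.90.

D = (0.00, 0.00) ✓; DN at -9.600° ✓; |DN| = 25.20 ✓; ∠DNL = 132.4° ✓; |NL| = 29.30 ✓; ∠(NL, LP) = 90.00° ✓; |LP| = 17.20 ✓; ∠(LP, PQ) = 90.00° ✓; |PQ| = 29.80 ✓; ∠PQZ = 146.4° ✓; |QZ| = 24.30 ✓; ∠QZM = 35.80° ✓; |ZM| = 16.50 ✗.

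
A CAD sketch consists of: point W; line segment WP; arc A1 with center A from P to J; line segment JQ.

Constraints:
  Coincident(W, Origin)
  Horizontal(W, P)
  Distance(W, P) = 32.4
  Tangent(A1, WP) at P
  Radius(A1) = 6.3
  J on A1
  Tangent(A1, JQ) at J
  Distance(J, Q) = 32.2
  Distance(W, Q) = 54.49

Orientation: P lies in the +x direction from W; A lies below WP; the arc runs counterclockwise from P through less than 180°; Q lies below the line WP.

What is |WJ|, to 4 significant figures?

27.92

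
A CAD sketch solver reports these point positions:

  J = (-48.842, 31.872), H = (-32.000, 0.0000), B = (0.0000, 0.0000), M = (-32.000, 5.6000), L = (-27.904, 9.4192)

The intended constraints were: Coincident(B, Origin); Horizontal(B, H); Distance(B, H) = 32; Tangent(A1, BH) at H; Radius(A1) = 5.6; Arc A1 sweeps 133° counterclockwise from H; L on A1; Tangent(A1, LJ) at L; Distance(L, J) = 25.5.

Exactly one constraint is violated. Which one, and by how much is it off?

Distance(L, J) = 25.5 — off by 5.20.

B = (0.00, 0.00) ✓; B.y = 0.00, H.y = 0.00 ✓; |BH| = 32.00 ✓; ∠(MH, HB) = 90.00° ✓; |MH| = 5.600 ✓; bearing(M→L) − bearing(M→H) = 133.0° ✓; |ML| = 5.600 ✓; ∠(ML, LJ) = 90.00° ✓; |LJ| = 30.70 ✗.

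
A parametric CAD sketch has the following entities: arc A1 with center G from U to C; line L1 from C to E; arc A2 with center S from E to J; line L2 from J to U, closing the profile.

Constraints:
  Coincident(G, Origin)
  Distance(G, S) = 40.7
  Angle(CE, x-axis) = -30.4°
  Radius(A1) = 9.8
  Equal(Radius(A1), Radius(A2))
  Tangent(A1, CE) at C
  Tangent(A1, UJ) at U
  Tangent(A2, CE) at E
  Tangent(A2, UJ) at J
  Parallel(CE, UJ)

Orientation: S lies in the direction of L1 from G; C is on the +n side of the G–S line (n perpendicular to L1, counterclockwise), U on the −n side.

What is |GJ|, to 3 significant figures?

41.9

The slot axis is L1's direction at -30.4°, so u = (cos -30.4°, sin -30.4°) = (0.863, -0.506) and n = (−sin -30.4°, cos -30.4°) = (0.506, 0.863). G is at the origin and S lies 40.7 along u from G, so S = 40.7·u = (35.1, -20.6). Tangency of A1 to both parallel lines with radius 9.8 puts C and U at G ± 9.8·n: C = (4.96, 8.45), U = (-4.96, -8.45). Equal radii place E and J the same way about S: E = S + 9.8·n = (40.1, -12.1), J = S − 9.8·n = (30.1, -29.0). Then |GJ| = |J − G| = 41.9.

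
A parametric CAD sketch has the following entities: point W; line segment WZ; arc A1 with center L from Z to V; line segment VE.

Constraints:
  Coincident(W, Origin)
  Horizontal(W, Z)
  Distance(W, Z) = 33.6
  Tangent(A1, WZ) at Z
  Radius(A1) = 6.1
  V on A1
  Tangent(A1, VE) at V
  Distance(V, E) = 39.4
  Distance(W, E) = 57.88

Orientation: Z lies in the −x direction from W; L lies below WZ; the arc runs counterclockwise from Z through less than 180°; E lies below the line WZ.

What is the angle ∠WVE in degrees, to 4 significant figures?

93.23°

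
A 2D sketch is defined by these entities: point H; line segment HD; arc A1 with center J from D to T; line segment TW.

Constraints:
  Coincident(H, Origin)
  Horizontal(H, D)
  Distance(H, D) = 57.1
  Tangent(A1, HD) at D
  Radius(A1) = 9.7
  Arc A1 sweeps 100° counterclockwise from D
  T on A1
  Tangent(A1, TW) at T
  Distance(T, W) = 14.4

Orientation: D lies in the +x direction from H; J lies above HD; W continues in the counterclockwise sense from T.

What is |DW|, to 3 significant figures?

26.5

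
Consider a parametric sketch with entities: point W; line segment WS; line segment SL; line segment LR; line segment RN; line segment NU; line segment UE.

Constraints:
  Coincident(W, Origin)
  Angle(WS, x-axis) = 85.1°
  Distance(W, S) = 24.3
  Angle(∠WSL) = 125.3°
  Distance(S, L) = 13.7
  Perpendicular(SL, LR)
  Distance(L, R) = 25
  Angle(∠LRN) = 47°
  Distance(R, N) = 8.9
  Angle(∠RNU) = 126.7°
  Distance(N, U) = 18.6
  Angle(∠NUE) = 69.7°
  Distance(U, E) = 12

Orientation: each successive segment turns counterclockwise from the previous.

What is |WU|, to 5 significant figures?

30.292

W is at the origin; WS runs at 85.1° with length 24.3, so S = (2.0756, 24.211). ∠WSL = 125.3° gives SL at 139.80° from the x-axis; with |SL| = 13.7, L = (-8.3884, 33.054). The perpendicularity gives LR at right angles to SL, so LR runs at -130.20°; with |LR| = 25.0, R = (-24.525, 13.959). ∠LRN = 47.0° gives RN at 2.8000° from the x-axis; with |RN| = 8.9, N = (-15.635, 14.394). ∠RNU = 126.7° gives NU at 56.100° from the x-axis; with |NU| = 18.6, U = (-5.2614, 29.832). Then |WU| = |U − W| = 30.292.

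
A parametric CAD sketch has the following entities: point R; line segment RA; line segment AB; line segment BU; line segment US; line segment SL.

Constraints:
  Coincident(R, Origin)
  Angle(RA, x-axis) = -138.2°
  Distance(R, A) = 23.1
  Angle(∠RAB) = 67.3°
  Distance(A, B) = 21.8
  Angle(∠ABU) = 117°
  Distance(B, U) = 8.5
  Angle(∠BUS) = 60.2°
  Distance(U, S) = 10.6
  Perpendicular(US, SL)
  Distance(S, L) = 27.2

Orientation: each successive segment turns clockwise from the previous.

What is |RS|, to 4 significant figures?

15.53

∠ABU = 117.0° gives BU at 46.10° from the x-axis; with |BU| = 8.5, U = (-18.46, 11.33). ∠BUS = 60.2° gives US at -73.70° from the x-axis; with |US| = 10.6, S = (-15.48, 1.154). Then |RS| = |S − R| = 15.53.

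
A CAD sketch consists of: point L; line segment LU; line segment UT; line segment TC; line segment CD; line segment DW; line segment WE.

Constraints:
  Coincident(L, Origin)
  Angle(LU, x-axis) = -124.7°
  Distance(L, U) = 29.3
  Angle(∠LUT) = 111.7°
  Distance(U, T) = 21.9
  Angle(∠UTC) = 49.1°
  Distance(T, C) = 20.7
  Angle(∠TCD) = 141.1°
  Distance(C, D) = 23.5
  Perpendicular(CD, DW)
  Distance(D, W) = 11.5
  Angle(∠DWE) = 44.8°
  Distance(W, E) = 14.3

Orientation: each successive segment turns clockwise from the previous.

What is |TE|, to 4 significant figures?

31.75

L is at the origin; LU runs at -124.7° with length 29.3, so U = (-16.68, -24.09). ∠LUT = 111.7° gives UT at 167.0° from the x-axis; with |UT| = 21.9, T = (-38.02, -19.16). ∠UTC = 49.1° gives TC at 36.10° from the x-axis; with |TC| = 20.7, C = (-21.29, -6.966). ∠TCD = 141.1° gives CD at -2.800° from the x-axis; with |CD| = 23.5, D = (2.179, -8.114). CD is perpendicular to DW, so DW runs at -92.80°; with |DW| = 11.5, W = (1.617, -19.60). ∠DWE = 44.8° gives WE at 132.0° from the x-axis; with |WE| = 14.3, E = (-7.952, -8.973). Then |TE| = |E − T| = 31.75.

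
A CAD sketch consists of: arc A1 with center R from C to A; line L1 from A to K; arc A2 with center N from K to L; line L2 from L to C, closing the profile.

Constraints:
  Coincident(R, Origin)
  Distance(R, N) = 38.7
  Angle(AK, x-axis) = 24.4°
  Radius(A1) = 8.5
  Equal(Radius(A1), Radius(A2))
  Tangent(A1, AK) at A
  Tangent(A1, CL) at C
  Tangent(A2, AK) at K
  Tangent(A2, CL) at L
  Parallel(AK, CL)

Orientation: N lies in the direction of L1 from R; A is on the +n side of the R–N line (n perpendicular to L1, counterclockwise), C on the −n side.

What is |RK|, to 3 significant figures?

39.6

Tangency of A1 to both parallel lines with radius 8.5 puts A and C at R ± 8.5·n: A = (-3.51, 7.74), C = (3.51, -7.74). Equal radii place K and L the same way about N: K = N + 8.5·n = (31.7, 23.7), L = N − 8.5·n = (38.8, 8.25). Then |RK| = |K − R| = 39.6.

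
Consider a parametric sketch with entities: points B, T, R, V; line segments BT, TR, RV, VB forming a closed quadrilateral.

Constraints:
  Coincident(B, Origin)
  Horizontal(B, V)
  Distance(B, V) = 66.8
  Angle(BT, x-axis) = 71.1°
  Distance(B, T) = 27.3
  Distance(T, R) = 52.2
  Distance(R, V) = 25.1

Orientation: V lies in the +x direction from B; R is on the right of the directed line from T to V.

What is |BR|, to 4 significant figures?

46.36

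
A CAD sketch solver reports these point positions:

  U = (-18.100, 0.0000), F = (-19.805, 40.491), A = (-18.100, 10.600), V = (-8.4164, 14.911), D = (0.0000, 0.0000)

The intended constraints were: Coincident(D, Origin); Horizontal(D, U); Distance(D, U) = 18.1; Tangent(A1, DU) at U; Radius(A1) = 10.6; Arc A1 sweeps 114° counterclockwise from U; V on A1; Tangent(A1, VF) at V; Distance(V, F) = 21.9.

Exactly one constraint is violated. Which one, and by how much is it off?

Distance(V, F) = 21.9 — off by 6.10.

D = (0.00, 0.00) ✓; D.y = 0.00, U.y = 0.00 ✓; |DU| = 18.10 ✓; ∠(AU, UD) = 90.00° ✓; |AU| = 10.60 ✓; bearing(A→V) − bearing(A→U) = 114.0° ✓; |AV| = 10.60 ✓; ∠(AV, VF) = 90.00° ✓; |VF| = 28.00 ✗.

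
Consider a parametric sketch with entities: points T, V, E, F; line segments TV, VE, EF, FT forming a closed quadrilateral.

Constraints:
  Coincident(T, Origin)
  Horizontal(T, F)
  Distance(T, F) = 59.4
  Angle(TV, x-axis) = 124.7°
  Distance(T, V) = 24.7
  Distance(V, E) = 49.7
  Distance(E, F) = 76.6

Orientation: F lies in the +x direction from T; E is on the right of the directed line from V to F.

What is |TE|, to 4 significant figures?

31.45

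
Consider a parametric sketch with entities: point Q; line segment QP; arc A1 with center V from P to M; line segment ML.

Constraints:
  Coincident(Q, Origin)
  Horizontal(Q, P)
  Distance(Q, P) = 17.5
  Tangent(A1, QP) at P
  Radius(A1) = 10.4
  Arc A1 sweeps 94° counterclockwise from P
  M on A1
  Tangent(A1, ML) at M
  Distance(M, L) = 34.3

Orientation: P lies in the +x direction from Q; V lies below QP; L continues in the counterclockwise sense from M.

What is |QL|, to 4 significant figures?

46.33

Q is at the origin; Q and P share the same y with |QP| = 17.5 and P on the +x side, so P = (17.50, 0.000). A1 meets QP tangentially, so VP is at right angles to QP, so V = P + (0, -10.4) = (17.50, -10.40). On A1, P sits at bearing 90° from V; a 94° counterclockwise sweep puts M at bearing 184°, so M = V + 10.4·(cos 184°, sin 184°) = (7.125, -11.13). A1 meets ML tangentially, so VM is at right angles to ML, so ML runs along (−sin 184°, cos 184°); with |ML| = 34.3, L = (9.518, -45.34). Then |QL| = |L − Q| = 46.33.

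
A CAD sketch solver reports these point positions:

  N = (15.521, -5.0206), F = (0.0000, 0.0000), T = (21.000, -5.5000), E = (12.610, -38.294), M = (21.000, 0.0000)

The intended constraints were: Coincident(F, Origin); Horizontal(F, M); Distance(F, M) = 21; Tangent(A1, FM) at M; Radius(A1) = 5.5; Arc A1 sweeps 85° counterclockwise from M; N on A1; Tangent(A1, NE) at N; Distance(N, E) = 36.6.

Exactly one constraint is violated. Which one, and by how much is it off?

Distance(N, E) = 36.6 — off by 3.20.

F = (0.00, 0.00) ✓; F.y = 0.00, M.y = 0.00 ✓; |FM| = 21.00 ✓; ∠(TM, MF) = 90.00° ✓; |TM| = 5.500 ✓; bearing(T→N) − bearing(T→M) = 85.00° ✓; |TN| = 5.500 ✓; ∠(TN, NE) = 90.00° ✓; |NE| = 33.40 ✗.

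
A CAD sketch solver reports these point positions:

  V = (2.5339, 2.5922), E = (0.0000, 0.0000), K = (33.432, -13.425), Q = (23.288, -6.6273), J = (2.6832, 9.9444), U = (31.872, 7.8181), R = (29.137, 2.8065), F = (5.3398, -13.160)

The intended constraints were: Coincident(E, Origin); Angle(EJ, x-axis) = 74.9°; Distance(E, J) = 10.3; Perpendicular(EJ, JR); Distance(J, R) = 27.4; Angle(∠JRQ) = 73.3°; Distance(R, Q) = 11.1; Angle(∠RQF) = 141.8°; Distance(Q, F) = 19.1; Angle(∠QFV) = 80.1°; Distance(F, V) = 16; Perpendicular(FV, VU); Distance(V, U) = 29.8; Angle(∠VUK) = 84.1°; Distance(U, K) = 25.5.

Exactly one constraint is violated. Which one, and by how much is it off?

Distance(U, K) = 25.5 — off by 4.20.

E = (0.00, 0.00) ✓; EJ at 74.90° ✓; |EJ| = 10.30 ✓; ∠(EJ, JR) = 90.00° ✓; |JR| = 27.40 ✓; ∠JRQ = 73.30° ✓; |RQ| = 11.10 ✓; ∠RQF = 141.8° ✓; |QF| = 19.10 ✓; ∠QFV = 80.10° ✓; |FV| = 16.00 ✓; ∠(FV, VU) = 90.00° ✓; |VU| = 29.80 ✓; ∠VUK = 84.10° ✓; |UK| = 21.30 ✗.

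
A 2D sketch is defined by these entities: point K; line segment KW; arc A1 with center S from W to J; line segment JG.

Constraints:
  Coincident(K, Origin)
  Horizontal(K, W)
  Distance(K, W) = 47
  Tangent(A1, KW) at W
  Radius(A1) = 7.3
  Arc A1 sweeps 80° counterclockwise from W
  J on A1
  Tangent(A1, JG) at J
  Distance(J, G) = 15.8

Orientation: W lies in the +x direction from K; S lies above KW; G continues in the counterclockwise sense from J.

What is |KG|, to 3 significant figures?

60.9

On A1, W sits at bearing -90° from S; an 80° counterclockwise sweep puts J at bearing -10°, so J = S + 7.3·(cos -10°, sin -10°) = (54.2, 6.03). Since A1 is tangent to JG there, SJ ⟂ JG, so JG runs along (−sin -10°, cos -10°); with |JG| = 15.8, G = (56.9, 21.6). Then |KG| = |G − K| = 60.9.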